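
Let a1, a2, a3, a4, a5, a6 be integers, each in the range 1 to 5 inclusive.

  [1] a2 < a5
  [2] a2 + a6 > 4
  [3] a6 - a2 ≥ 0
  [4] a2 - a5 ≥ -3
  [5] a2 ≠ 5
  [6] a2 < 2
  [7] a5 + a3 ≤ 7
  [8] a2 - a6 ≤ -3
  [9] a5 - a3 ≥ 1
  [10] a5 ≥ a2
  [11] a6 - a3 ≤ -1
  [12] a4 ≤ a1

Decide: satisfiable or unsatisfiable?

Constraints 4, 8, 9, and 11 give a2 − a5 ≥ -3, a5 − a3 ≥ 1, a3 − a6 ≥ 1, a6 − a2 ≥ 3.
Adding all 4 inequalities: the left sides telescope to 0, and the right sides sum to (-3) + 1 + 1 + 3 = 2. So 0 ≥ 2, which is false.

Unsatisfiable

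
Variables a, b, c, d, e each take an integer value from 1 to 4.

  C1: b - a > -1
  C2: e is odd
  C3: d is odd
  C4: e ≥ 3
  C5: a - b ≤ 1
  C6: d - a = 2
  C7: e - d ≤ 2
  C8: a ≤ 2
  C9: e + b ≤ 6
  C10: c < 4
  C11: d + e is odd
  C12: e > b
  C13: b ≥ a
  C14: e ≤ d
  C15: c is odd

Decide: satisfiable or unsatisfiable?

Unsatisfiable

Constraint 3 makes d odd and constraint 2 makes e odd, so d + e must be even. Constraint 11 says d + e is odd — contradiction.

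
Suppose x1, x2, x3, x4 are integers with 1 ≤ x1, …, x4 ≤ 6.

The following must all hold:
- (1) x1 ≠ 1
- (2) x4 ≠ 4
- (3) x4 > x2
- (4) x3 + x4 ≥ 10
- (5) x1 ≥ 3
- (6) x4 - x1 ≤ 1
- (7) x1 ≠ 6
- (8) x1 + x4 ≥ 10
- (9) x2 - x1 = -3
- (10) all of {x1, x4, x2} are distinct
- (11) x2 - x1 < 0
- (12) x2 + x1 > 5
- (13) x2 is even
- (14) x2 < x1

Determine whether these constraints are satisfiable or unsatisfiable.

Satisfiable

Try x1 = 5, x2 = 2, x3 = 6, x4 = 6.
Check constraint 4: x3 + x4 = 12; constraint 6: x4 - x1 = 1. The remaining constraints are straightforward to verify.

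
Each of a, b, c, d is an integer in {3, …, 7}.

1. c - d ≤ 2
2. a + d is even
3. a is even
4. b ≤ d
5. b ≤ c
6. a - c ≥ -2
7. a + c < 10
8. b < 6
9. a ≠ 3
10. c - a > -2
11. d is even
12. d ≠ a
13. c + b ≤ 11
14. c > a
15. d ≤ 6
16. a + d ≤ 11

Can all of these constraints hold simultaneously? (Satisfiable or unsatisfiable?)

Setting (a, b, c, d) = (4, 4, 5, 6) satisfies everything: constraint 1: c - d = -1; constraint 6: a - c = -1, and the others follow.

Satisfiable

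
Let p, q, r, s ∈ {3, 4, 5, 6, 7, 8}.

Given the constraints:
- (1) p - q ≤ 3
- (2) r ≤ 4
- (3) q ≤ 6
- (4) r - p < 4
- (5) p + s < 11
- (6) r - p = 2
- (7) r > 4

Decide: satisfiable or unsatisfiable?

Unsatisfiable

From constraint 7: r ≥ 5. From constraint 2: r ≤ 4. But 4 < 5, so no value of r works.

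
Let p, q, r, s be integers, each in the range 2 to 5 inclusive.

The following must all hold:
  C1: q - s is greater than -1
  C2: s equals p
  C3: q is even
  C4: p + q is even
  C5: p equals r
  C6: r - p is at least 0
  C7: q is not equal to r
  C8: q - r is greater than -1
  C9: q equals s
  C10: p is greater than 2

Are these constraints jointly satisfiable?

Unsatisfiable

From constraints 2, 5, and 9, q = s = p = r, so q = r. But constraint 7 says q ≠ r. Contradiction.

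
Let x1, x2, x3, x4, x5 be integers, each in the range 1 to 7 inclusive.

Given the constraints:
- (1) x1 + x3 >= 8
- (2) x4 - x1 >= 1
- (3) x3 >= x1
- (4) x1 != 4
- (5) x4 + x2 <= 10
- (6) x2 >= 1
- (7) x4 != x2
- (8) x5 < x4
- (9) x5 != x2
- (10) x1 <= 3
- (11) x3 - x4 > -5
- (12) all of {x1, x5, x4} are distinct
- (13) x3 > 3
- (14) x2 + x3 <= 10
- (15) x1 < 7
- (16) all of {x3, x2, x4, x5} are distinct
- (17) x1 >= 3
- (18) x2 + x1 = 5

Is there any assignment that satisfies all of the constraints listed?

One satisfying assignment is x1 = 3, x2 = 2, x3 = 5, x4 = 7, x5 = 6.
For the less obvious constraints — constraint 1: x1 + x3 = 8; constraint 2: x4 - x1 = 4; constraint 5: x4 + x2 = 9 — and the others hold by inspection.

Satisfiable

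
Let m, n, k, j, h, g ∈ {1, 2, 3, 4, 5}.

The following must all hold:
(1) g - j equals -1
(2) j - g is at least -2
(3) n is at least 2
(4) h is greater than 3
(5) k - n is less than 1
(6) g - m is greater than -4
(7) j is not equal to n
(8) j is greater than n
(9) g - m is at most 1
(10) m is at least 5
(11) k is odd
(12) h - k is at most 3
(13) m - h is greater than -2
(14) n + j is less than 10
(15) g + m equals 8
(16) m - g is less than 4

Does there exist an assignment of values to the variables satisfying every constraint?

One satisfying assignment is m = 5, n = 3, k = 1, j = 4, h = 4, g = 3.
For the less obvious constraints — constraint 1: g - j = -1; constraint 2: j - g = 1; constraint 5: k - n = -2 — and the others hold by inspection.

Satisfiable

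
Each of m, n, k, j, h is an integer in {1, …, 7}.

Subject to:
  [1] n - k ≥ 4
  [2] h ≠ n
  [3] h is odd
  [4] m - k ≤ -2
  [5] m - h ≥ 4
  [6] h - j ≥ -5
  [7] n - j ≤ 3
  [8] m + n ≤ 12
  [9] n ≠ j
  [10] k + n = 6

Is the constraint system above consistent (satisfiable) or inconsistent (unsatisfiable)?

Constraints 1, 4, 5, 6, and 7 give m − h ≥ 4, h − j ≥ -5, j − n ≥ -3, n − k ≥ 4, k − m ≥ 2.
Adding all 5 inequalities: the left sides telescope to 0, and the right sides sum to 4 + (-5) + (-3) + 4 + 2 = 2. So 0 ≥ 2, which is false.

Unsatisfiable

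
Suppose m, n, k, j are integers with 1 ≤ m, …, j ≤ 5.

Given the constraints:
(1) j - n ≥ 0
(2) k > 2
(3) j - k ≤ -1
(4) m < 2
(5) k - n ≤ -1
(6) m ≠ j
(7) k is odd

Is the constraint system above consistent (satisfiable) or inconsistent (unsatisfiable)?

Constraints 1, 3, and 5 give n − k ≥ 1, k − j ≥ 1, j − n ≥ 0.
Adding all 3 inequalities: the left sides telescope to 0, and the right sides sum to 1 + 1 + 0 = 2. So 0 ≥ 2, which is false.

Unsatisfiable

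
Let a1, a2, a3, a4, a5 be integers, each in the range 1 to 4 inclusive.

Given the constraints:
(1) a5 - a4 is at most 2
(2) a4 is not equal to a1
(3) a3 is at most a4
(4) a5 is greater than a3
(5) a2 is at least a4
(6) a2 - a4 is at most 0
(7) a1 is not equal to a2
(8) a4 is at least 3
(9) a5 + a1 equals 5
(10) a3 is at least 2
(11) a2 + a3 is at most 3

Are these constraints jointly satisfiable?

From constraints 5 and 8: a2 ≥ a4 ≥ 3. From constraint 10: a3 ≥ 2. Hence a2 + a3 ≥ 5. But constraint 11 requires a2 + a3 ≤ 3, and 3 < 5. Contradiction.

Unsatisfiable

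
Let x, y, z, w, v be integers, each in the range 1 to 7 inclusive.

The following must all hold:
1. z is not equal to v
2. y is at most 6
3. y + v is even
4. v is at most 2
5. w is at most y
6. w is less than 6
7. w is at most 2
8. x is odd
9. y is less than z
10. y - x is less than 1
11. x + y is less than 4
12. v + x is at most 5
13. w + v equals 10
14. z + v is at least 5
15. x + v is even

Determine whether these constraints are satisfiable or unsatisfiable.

Unsatisfiable

From constraints 2 and 5: w ≤ y ≤ 6. From constraint 4: v ≤ 2. Hence w + v ≤ 8. But constraint 13 requires w + v = 10, and 10 > 8. Contradiction.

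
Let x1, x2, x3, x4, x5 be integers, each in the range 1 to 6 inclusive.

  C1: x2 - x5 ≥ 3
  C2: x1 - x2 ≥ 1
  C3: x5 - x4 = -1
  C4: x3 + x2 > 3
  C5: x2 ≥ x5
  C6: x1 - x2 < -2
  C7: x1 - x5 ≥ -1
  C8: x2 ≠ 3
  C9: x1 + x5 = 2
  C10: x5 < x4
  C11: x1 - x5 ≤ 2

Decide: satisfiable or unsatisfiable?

Constraints 1, 2, and 11 give x2 − x5 ≥ 3, x5 − x1 ≥ -2, x1 − x2 ≥ 1.
Adding all 3 inequalities: the left sides telescope to 0, and the right sides sum to 3 + (-2) + 1 = 2. So 0 ≥ 2, which is false.

Unsatisfiable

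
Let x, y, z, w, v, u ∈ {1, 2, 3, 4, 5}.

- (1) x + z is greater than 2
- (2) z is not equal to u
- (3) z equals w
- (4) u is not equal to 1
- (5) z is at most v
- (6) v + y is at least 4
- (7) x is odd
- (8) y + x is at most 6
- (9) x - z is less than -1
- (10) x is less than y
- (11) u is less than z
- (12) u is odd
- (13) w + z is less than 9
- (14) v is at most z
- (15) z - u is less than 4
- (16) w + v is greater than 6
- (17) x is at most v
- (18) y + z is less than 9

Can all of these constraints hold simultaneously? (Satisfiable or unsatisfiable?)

Satisfiable

One satisfying assignment is x = 1, y = 3, z = 4, w = 4, v = 4, u = 3.
For the less obvious constraints — constraint 1: x + z = 5; constraint 6: v + y = 7 — and the others hold by inspection.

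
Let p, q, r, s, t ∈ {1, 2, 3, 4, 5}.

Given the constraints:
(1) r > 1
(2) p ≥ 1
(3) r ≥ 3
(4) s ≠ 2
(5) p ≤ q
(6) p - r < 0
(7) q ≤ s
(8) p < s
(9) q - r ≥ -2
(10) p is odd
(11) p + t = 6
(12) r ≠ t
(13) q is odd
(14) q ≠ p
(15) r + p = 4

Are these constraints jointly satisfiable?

Take p = 1, q = 3, r = 3, s = 3, t = 5. Then constraint 6: p - r = -2; constraint 9: q - r = 0; constraint 11: p + t = 6, and every other listed constraint is also met.

Satisfiable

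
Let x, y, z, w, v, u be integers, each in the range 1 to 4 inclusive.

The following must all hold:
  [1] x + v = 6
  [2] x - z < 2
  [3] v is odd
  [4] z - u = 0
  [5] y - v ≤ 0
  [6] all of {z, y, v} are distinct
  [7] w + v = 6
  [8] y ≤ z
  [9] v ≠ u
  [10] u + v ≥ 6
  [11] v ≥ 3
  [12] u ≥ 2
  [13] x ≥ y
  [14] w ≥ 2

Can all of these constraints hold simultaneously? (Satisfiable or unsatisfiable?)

Satisfiable

Try x = 3, y = 2, z = 4, w = 3, v = 3, u = 4.
Check constraint 1: x + v = 6; constraint 2: x - z = -1; constraint 4: z - u = 0. The remaining constraints are straightforward to verify.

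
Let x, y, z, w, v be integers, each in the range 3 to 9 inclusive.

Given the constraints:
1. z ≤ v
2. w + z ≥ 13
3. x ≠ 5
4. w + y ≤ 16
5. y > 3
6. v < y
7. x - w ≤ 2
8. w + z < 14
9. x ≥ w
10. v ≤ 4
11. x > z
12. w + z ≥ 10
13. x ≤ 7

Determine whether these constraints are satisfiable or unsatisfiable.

From constraints 9 and 13: w ≤ x ≤ 7. From constraints 1 and 10: z ≤ v ≤ 4. Hence w + z ≤ 11. But constraint 2 requires w + z ≥ 13, and 13 > 11. Contradiction.

Unsatisfiable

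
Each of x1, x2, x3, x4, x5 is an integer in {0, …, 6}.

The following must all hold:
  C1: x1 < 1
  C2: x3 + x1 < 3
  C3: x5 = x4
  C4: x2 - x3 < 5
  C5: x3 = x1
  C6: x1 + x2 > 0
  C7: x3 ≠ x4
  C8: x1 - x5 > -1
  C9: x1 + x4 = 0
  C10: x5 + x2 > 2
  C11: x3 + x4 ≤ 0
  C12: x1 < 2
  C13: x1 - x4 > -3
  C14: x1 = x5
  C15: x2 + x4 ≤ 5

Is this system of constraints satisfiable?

From constraints 3, 5, and 14, x3 = x1 = x5 = x4, so x3 = x4. But constraint 7 says x3 ≠ x4. Contradiction.

Unsatisfiable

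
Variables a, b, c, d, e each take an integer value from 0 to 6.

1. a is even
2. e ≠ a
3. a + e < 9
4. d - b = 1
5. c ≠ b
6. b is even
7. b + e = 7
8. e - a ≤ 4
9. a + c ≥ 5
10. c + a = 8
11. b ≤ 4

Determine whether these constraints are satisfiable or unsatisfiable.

Try a = 2, b = 2, c = 6, d = 3, e = 5.
Check constraint 3: a + e = 7; constraint 4: d - b = 1; constraint 7: b + e = 7. The remaining constraints are straightforward to verify.

Satisfiable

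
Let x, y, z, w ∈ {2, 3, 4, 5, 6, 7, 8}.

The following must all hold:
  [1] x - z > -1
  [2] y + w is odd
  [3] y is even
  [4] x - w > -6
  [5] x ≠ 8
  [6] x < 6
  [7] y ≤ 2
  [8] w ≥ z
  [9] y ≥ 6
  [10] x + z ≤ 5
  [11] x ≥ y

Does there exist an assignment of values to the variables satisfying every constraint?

From constraints 9 and 11: x ≥ y and y ≥ 6, so x ≥ 6. From constraint 6: x ≤ 5. But 5 < 6, so no value of x works.

Unsatisfiable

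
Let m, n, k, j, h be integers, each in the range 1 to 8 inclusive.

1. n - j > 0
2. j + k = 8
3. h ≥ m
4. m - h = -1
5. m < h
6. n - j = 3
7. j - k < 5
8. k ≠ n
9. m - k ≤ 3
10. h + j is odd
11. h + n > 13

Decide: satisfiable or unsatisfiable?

One satisfying assignment is m = 5, n = 8, k = 3, j = 5, h = 6.
For the less obvious constraints — constraint 1: n - j = 3; constraint 2: j + k = 8 — and the others hold by inspection.

Satisfiable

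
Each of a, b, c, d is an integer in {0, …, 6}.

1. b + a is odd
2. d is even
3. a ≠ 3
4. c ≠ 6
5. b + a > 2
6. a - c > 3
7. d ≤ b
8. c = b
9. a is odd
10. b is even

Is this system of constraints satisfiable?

Try a = 5, b = 0, c = 0, d = 0.
Check constraint 1: b + a = 5 is odd; constraint 5: b + a = 5; constraint 6: a - c = 5. The remaining constraints are straightforward to verify.

Satisfiable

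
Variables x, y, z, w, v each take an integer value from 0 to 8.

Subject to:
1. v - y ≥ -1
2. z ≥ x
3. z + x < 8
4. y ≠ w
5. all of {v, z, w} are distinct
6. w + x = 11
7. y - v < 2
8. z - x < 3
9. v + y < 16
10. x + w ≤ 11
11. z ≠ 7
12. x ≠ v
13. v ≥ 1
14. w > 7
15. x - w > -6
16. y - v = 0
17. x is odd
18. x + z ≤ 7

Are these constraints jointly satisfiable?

Satisfiable

One satisfying assignment is x = 3, y = 7, z = 3, w = 8, v = 7.
For the less obvious constraints — constraint 1: v - y = 0; constraint 3: z + x = 6; constraint 6: w + x = 11 — and the others hold by inspection.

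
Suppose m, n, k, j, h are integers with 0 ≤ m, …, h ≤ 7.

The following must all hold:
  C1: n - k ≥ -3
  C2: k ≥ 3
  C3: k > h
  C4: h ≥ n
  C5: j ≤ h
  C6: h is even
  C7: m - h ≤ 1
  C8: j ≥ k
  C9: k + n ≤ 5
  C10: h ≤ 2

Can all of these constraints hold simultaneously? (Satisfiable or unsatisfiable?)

Unsatisfiable

From constraints 2 and 8: j ≥ k and k ≥ 3, so j ≥ 3. From constraints 5 and 10: j ≤ h and h ≤ 2, so j ≤ 2. But 2 < 3, so no value of j works.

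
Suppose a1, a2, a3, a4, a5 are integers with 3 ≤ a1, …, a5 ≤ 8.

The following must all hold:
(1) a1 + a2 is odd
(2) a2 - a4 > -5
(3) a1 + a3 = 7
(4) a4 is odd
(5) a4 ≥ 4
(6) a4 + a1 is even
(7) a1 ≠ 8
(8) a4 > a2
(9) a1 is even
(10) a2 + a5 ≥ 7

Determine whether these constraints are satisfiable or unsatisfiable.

Constraint 4 makes a4 odd and constraint 9 makes a1 even, so a4 + a1 must be odd. Constraint 6 says a4 + a1 is even — contradiction.

Unsatisfiable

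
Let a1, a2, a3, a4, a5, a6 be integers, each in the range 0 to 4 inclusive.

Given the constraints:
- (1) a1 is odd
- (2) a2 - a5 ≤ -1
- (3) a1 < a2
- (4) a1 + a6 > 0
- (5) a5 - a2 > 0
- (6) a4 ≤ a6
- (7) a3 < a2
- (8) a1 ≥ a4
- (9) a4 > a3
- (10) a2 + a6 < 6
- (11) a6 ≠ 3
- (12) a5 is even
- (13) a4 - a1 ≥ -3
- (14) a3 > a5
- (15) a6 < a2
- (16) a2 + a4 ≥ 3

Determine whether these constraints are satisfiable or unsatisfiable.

Constraints 5, 6, 9, 14, and 15 give a5 < a3, a3 < a4, a4 ≤ a6, a6 < a2, a2 < a5. Chaining: a5 < a3 < a4 ≤ a6 < a2 < a5, which forces a5 < a5 — impossible.

Unsatisfiable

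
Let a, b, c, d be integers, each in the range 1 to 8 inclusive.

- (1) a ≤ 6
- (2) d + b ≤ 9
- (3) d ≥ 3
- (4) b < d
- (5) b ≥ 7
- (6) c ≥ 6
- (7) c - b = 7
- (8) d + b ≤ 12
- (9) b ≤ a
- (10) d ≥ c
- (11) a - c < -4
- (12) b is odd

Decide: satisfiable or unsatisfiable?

Unsatisfiable

From constraints 6 and 10: d ≥ c ≥ 6. From constraint 5: b ≥ 7. Hence d + b ≥ 13. But constraint 8 requires d + b ≤ 12, and 12 < 13. Contradiction.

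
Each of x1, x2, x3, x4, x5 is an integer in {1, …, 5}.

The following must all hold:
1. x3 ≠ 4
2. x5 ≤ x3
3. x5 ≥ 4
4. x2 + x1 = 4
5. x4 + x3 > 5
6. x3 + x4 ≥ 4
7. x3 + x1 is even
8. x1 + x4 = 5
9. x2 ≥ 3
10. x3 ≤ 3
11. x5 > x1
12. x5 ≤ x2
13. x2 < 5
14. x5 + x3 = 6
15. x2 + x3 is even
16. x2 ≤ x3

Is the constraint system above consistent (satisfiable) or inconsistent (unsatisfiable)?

Unsatisfiable

From constraint 3: x5 ≥ 4. From constraints 9 and 16: x3 ≥ x2 ≥ 3. Hence x5 + x3 ≥ 7. But constraint 14 requires x5 + x3 = 6, and 6 < 7. Contradiction.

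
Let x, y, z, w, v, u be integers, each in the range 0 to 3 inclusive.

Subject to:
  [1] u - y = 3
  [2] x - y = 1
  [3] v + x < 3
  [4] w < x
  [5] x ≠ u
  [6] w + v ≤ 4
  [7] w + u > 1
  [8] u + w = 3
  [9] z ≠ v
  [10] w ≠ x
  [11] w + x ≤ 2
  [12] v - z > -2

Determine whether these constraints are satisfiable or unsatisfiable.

Try x = 1, y = 0, z = 0, w = 0, v = 1, u = 3.
Check constraint 1: u - y = 3; constraint 2: x - y = 1. The remaining constraints are straightforward to verify.

Satisfiable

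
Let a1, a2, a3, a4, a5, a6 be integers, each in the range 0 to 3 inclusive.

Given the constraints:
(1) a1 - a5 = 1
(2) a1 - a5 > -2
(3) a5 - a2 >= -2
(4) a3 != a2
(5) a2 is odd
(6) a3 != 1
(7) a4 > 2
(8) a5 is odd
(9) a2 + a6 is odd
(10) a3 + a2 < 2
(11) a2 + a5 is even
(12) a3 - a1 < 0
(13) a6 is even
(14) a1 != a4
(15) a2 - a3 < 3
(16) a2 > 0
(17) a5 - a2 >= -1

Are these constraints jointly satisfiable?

Satisfiable

The assignment a1 = 2, a2 = 1, a3 = 0, a4 = 3, a5 = 1, a6 = 0 works:
  constraint 1 holds since a1 - a5 = 1.
  constraint 2 holds since a1 - a5 = 1.
  constraint 3 holds since a5 - a2 = 0.
The rest check out directly.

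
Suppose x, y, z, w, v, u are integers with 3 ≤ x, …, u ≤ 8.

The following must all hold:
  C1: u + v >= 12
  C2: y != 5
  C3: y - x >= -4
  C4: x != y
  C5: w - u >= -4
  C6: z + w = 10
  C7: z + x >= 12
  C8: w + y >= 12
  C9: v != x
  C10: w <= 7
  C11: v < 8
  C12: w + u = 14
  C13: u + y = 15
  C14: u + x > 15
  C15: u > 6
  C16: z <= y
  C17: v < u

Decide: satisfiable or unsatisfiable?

Satisfiable

The assignment x = 8, y = 7, z = 4, w = 6, v = 6, u = 8 works:
  constraint 1 holds since u + v = 14.
  constraint 3 holds since y - x = -1.
The rest check out directly.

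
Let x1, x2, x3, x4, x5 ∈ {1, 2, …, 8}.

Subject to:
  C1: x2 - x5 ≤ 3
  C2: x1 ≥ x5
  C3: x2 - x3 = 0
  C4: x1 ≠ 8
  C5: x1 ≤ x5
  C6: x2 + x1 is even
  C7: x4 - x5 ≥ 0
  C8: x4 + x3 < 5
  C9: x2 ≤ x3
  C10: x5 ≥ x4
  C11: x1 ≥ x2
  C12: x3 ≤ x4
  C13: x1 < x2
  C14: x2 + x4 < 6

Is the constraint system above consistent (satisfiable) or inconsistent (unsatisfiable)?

Unsatisfiable

Constraints 2, 9, 10, 12, and 13 give x5 ≤ x1, x1 < x2, x2 ≤ x3, x3 ≤ x4, x4 ≤ x5. Chaining: x5 ≤ x1 < x2 ≤ x3 ≤ x4 ≤ x5, which forces x5 < x5 — impossible.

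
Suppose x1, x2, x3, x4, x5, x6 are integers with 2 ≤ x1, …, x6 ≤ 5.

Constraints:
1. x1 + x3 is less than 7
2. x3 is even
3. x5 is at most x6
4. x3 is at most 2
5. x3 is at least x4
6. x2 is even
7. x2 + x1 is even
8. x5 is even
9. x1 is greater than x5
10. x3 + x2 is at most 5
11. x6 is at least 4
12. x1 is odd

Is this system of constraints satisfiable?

Constraint 6 makes x2 even and constraint 12 makes x1 odd, so x2 + x1 must be odd. Constraint 7 says x2 + x1 is even — contradiction.

Unsatisfiable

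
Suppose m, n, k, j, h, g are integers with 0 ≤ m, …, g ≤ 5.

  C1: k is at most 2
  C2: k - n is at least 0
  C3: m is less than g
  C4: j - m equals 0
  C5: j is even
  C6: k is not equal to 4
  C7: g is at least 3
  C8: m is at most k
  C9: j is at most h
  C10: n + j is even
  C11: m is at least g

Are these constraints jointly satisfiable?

From constraints 7 and 11: m ≥ g and g ≥ 3, so m ≥ 3. From constraints 1 and 8: m ≤ k and k ≤ 2, so m ≤ 2. But 2 < 3, so no value of m works.

Unsatisfiable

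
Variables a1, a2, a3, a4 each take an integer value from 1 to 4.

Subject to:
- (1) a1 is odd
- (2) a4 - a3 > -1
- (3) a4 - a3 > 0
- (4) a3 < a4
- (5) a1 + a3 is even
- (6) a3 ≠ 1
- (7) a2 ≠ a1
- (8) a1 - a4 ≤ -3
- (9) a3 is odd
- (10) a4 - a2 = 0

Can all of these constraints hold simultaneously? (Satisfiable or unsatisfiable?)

Satisfiable

The assignment a1 = 1, a2 = 4, a3 = 3, a4 = 4 works:
  constraint 2 holds since a4 - a3 = 1.
  constraint 3 holds since a4 - a3 = 1.
The rest check out directly.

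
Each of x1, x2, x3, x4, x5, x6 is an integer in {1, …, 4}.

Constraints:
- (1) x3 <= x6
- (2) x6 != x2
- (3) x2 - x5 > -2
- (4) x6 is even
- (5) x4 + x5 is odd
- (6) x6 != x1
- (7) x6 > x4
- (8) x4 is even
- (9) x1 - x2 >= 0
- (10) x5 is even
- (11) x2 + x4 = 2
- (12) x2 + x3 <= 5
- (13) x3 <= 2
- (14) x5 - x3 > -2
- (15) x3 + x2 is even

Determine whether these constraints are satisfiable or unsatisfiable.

Unsatisfiable

Constraint 8 makes x4 even and constraint 10 makes x5 even, so x4 + x5 must be even. Constraint 5 says x4 + x5 is odd — contradiction.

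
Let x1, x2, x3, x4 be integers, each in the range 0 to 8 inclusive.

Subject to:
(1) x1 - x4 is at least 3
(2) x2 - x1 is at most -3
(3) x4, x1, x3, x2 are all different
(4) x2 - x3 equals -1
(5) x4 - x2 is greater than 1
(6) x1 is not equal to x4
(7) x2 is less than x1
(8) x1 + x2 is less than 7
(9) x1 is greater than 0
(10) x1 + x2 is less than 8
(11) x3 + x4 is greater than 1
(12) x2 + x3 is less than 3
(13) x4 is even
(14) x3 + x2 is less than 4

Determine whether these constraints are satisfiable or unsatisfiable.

Satisfiable

The assignment x1 = 6, x2 = 0, x3 = 1, x4 = 2 works:
  constraint 1 holds since x1 - x4 = 4.
  constraint 2 holds since x2 - x1 = -6.
  constraint 4 holds since x2 - x3 = -1.
The rest check out directly.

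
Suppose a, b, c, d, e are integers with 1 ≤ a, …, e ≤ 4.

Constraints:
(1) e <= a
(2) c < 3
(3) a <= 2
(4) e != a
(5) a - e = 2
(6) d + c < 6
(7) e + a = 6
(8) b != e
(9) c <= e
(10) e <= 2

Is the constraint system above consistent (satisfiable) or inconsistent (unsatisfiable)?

Unsatisfiable

From constraint 10: e ≤ 2. From constraint 3: a ≤ 2. Hence e + a ≤ 4. But constraint 7 requires e + a = 6, and 6 > 4. Contradiction.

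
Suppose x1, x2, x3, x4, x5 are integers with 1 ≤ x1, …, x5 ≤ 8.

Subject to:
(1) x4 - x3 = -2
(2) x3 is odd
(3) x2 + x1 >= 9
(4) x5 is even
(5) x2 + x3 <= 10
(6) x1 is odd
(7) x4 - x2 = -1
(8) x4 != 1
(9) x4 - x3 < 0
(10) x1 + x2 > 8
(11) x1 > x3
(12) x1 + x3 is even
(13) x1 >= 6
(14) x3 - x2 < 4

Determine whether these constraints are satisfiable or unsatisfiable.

Satisfiable

One satisfying assignment is x1 = 7, x2 = 4, x3 = 5, x4 = 3, x5 = 6.
For the less obvious constraints — constraint 1: x4 - x3 = -2; constraint 3: x2 + x1 = 11 — and the others hold by inspection.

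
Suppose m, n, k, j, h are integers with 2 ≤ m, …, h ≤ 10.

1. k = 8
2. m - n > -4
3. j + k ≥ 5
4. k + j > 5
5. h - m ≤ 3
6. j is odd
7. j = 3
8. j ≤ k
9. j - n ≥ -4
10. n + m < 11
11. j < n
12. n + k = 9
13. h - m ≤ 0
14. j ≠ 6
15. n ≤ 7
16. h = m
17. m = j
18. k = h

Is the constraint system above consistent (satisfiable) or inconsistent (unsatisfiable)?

Unsatisfiable

Constraint 1 fixes k = 8 and constraint 7 fixes j = 3. Constraints 16, 17, and 18 give k = h = m = j, so k = j. But 8 ≠ 3 — contradiction.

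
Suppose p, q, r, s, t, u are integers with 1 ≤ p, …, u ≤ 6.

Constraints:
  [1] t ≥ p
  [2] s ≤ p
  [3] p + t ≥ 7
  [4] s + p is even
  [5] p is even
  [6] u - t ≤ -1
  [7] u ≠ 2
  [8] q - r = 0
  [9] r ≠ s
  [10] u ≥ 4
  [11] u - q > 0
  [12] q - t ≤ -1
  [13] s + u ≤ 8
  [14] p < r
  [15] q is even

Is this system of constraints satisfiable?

The assignment p = 2, q = 4, r = 4, s = 2, t = 6, u = 5 works:
  constraint 3 holds since p + t = 8.
  constraint 6 holds since u - t = -1.
  constraint 8 holds since q - r = 0.
The rest check out directly.

Satisfiable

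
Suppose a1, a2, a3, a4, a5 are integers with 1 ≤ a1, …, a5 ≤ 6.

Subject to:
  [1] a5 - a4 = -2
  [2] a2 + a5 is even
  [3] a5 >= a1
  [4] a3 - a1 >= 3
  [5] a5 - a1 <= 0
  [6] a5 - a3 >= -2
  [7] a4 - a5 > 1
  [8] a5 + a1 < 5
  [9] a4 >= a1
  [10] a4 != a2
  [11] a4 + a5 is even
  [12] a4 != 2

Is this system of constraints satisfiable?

Constraints 4, 5, and 6 give a3 − a1 ≥ 3, a1 − a5 ≥ 0, a5 − a3 ≥ -2.
Adding all 3 inequalities: the left sides telescope to 0, and the right sides sum to 3 + 0 + (-2) = 1. So 0 ≥ 1, which is false.

Unsatisfiable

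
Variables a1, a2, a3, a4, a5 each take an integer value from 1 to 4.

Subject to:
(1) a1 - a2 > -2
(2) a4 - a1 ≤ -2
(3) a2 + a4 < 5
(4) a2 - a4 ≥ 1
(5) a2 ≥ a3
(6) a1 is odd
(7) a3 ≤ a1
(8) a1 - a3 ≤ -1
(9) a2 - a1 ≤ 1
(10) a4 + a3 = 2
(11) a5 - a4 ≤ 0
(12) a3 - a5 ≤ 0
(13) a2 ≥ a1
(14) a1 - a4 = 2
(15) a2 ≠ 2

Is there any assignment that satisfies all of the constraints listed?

Constraints 4, 8, 9, 11, and 12 give a2 − a4 ≥ 1, a4 − a5 ≥ 0, a5 − a3 ≥ 0, a3 − a1 ≥ 1, a1 − a2 ≥ -1.
Adding all 5 inequalities: the left sides telescope to 0, and the right sides sum to 1 + 0 + 0 + 1 + (-1) = 1. So 0 ≥ 1, which is false.

Unsatisfiable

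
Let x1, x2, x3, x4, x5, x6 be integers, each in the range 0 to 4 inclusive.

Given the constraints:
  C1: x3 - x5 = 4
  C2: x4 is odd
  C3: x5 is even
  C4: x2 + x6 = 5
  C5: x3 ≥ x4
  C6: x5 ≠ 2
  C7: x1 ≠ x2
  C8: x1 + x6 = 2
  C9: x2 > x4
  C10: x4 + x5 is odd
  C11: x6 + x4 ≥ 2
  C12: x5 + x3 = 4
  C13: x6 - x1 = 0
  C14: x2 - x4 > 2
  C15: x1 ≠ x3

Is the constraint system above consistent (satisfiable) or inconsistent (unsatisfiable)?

Satisfiable

One satisfying assignment is x1 = 1, x2 = 4, x3 = 4, x4 = 1, x5 = 0, x6 = 1.
For the less obvious constraints — constraint 1: x3 - x5 = 4; constraint 4: x2 + x6 = 5 — and the others hold by inspection.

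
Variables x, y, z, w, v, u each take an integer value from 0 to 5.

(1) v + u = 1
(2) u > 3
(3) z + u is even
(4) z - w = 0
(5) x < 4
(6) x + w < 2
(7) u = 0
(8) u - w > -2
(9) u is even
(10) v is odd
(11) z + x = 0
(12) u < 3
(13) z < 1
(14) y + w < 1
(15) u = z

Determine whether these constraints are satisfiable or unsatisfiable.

From constraint 2: u ≥ 4. From constraint 12: u ≤ 2. But 2 < 4, so no value of u works.

Unsatisfiable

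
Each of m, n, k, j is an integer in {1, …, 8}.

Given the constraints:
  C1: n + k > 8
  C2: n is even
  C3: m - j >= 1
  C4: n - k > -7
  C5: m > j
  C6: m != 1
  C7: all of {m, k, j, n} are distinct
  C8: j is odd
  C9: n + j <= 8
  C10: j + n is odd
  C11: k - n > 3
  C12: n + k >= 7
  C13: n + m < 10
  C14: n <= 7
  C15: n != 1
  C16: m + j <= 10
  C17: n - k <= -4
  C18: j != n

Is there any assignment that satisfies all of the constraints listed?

The assignment m = 6, n = 2, k = 8, j = 3 works:
  constraint 1 holds since n + k = 10.
  constraint 3 holds since m - j = 3.
  constraint 4 holds since n - k = -6.
The rest check out directly.

Satisfiable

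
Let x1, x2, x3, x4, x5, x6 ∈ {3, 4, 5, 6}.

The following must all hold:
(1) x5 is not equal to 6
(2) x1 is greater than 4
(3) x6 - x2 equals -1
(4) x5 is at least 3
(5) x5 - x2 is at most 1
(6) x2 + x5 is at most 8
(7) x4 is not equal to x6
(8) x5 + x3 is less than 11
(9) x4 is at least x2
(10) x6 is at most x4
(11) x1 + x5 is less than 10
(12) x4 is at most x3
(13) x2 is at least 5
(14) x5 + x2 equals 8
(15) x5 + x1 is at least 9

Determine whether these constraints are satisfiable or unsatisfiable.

Satisfiable

Setting (x1, x2, x3, x4, x5, x6) = (6, 5, 6, 6, 3, 4) satisfies everything: constraint 3: x6 - x2 = -1; constraint 5: x5 - x2 = -2; constraint 6: x2 + x5 = 8, and the others follow.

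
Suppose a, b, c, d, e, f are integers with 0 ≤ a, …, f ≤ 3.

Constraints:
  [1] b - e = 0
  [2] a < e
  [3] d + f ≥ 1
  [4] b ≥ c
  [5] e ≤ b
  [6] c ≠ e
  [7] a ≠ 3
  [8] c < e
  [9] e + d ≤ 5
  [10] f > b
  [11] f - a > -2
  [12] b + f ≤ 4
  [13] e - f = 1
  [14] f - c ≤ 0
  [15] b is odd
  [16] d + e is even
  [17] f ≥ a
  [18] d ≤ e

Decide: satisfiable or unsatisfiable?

Constraints 5, 8, 10, and 14 give b < f, f ≤ c, c < e, e ≤ b. Chaining: b < f ≤ c < e ≤ b, which forces b < b — impossible.

Unsatisfiable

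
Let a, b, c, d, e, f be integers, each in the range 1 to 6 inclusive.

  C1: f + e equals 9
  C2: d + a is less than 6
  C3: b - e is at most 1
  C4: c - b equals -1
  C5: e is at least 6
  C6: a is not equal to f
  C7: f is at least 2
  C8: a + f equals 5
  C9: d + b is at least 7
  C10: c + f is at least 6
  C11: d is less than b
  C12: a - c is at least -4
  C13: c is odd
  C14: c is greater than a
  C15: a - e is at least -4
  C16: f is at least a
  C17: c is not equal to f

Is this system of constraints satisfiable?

Satisfiable

Try a = 2, b = 6, c = 5, d = 2, e = 6, f = 3.
Check constraint 1: f + e = 9; constraint 2: d + a = 4. The remaining constraints are straightforward to verify.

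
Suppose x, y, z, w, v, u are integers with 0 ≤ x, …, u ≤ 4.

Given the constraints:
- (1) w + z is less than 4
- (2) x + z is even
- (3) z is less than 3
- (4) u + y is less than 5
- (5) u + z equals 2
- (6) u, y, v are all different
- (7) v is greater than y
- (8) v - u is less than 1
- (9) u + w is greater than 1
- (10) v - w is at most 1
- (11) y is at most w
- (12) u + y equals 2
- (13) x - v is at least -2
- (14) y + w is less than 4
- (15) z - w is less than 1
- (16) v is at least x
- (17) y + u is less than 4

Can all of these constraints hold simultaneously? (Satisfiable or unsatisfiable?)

The assignment x = 0, y = 0, z = 0, w = 1, v = 1, u = 2 works:
  constraint 1 holds since w + z = 1.
  constraint 4 holds since u + y = 2.
  constraint 5 holds since u + z = 2.
The rest check out directly.

Satisfiable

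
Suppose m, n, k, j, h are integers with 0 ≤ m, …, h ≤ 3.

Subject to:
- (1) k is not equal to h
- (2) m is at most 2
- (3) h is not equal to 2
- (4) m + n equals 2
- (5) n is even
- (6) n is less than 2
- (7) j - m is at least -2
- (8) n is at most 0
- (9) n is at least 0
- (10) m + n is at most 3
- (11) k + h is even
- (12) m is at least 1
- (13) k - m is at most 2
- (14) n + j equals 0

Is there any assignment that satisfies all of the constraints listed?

Satisfiable

Setting (m, n, k, j, h) = (2, 0, 2, 0, 0) satisfies everything: constraint 4: m + n = 2; constraint 7: j - m = -2, and the others follow.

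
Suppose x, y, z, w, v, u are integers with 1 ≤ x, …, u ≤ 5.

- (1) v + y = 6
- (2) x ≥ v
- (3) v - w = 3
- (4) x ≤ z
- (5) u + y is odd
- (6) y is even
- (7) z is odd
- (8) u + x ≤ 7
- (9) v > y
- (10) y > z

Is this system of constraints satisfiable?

Constraints 2, 4, 9, and 10 give z < y, y < v, v ≤ x, x ≤ z. Chaining: z < y < v ≤ x ≤ z, which forces z < z — impossible.

Unsatisfiable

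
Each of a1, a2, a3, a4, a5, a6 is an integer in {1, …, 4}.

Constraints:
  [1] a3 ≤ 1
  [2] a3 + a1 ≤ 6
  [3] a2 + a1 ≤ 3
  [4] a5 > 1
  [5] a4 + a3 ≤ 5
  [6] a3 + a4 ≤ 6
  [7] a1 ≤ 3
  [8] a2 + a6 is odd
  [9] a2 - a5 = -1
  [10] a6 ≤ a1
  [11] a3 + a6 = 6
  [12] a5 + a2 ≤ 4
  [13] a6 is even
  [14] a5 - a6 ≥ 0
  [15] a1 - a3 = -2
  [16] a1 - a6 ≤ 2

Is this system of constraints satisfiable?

From constraint 1: a3 ≤ 1. From constraints 7 and 10: a6 ≤ a1 ≤ 3. Hence a3 + a6 ≤ 4. But constraint 11 requires a3 + a6 = 6, and 6 > 4. Contradiction.

Unsatisfiable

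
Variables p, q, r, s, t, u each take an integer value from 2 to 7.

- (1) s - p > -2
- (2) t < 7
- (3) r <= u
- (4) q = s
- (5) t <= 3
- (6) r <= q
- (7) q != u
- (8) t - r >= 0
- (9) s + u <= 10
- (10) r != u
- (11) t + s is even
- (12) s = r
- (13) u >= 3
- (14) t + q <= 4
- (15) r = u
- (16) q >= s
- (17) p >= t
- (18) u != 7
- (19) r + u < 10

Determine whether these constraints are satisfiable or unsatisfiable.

Unsatisfiable

From constraints 4, 12, and 15, q = s = r = u, so q = u. But constraint 7 says q ≠ u. Contradiction.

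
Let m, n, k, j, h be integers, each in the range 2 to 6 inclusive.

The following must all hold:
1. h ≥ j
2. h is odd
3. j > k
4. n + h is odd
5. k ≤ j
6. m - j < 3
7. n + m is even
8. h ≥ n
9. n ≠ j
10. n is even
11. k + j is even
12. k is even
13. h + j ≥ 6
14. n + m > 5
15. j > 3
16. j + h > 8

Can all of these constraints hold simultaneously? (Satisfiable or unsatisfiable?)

Satisfiable

One satisfying assignment is m = 4, n = 2, k = 2, j = 4, h = 5.
For the less obvious constraints — constraint 6: m - j = 0; constraint 13: h + j = 9 — and the others hold by inspection.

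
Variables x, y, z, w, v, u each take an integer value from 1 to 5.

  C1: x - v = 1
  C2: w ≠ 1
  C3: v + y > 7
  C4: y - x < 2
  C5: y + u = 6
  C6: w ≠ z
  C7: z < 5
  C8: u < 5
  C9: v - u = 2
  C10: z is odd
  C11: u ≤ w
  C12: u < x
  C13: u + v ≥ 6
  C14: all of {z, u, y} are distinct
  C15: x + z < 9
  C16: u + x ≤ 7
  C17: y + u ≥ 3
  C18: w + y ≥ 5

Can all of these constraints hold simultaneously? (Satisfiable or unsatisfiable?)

The assignment x = 5, y = 4, z = 3, w = 4, v = 4, u = 2 works:
  constraint 1 holds since x - v = 1.
  constraint 3 holds since v + y = 8.
  constraint 4 holds since y - x = -1.
The rest check out directly.

Satisfiable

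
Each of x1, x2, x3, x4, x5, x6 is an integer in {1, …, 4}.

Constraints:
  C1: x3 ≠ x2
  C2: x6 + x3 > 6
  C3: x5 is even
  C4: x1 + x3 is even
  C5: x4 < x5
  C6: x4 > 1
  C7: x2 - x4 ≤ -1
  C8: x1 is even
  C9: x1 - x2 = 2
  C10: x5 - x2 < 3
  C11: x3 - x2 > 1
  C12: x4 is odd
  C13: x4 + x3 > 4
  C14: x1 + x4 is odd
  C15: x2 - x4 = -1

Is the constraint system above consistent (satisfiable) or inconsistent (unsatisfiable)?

Setting (x1, x2, x3, x4, x5, x6) = (4, 2, 4, 3, 4, 4) satisfies everything: constraint 2: x6 + x3 = 8; constraint 7: x2 - x4 = -1, and the others follow.

Satisfiable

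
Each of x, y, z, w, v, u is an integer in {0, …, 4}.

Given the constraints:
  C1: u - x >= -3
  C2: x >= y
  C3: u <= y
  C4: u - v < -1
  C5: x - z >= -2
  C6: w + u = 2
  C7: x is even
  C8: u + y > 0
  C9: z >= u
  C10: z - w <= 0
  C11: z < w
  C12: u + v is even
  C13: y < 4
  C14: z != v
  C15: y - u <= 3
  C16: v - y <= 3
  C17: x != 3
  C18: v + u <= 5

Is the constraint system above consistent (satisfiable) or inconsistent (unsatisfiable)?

The assignment x = 2, y = 1, z = 1, w = 2, v = 4, u = 0 works:
  constraint 1 holds since u - x = -2.
  constraint 4 holds since u - v = -4.
  constraint 5 holds since x - z = 1.
The rest check out directly.

Satisfiable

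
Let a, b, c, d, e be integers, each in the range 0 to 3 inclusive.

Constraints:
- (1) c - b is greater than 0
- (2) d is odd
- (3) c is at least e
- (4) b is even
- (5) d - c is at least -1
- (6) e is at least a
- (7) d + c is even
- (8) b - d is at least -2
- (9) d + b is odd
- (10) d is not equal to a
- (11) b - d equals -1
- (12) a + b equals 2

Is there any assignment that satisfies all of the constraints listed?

Satisfiable

Try a = 0, b = 2, c = 3, d = 3, e = 3.
Check constraint 1: c - b = 1; constraint 5: d - c = 0. The remaining constraints are straightforward to verify.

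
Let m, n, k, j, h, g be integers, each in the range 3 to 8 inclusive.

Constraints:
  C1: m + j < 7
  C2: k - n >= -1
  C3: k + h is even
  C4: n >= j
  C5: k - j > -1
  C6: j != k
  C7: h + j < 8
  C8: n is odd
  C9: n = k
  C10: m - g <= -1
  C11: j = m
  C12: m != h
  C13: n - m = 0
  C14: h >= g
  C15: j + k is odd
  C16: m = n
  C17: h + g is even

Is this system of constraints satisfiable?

Unsatisfiable

From constraints 9, 11, and 16, j = m = n = k, so j = k. But constraint 6 says j ≠ k. Contradiction.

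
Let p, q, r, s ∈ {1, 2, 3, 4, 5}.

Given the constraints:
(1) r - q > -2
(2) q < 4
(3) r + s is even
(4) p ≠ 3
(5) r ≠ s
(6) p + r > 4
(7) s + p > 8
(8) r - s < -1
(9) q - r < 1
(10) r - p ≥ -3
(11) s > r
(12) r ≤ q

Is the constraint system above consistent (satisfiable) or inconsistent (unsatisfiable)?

Try p = 4, q = 1, r = 1, s = 5.
Check constraint 1: r - q = 0; constraint 6: p + r = 5. The remaining constraints are straightforward to verify.

Satisfiable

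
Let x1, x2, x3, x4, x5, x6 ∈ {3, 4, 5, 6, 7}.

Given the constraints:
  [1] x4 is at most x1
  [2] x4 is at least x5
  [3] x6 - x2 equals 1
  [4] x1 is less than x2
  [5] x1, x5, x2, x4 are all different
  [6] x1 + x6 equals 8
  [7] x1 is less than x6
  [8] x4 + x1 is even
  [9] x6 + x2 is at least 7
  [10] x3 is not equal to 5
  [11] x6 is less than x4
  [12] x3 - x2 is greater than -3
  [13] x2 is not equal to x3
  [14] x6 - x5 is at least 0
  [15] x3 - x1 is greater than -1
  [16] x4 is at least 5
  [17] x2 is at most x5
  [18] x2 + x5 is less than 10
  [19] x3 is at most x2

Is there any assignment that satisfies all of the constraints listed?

Constraints 1, 4, 11, 14, and 17 give x5 ≤ x6, x6 < x4, x4 ≤ x1, x1 < x2, x2 ≤ x5. Chaining: x5 ≤ x6 < x4 ≤ x1 < x2 ≤ x5, which forces x5 < x5 — impossible.

Unsatisfiable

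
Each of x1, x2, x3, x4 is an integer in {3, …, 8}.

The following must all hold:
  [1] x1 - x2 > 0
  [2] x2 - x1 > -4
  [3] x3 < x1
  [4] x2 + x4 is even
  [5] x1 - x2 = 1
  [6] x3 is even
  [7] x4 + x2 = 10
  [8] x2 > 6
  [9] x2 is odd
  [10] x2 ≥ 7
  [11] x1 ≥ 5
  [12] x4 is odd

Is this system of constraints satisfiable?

One satisfying assignment is x1 = 8, x2 = 7, x3 = 6, x4 = 3.
For the less obvious constraints — constraint 1: x1 - x2 = 1; constraint 2: x2 - x1 = -1 — and the others hold by inspection.

Satisfiable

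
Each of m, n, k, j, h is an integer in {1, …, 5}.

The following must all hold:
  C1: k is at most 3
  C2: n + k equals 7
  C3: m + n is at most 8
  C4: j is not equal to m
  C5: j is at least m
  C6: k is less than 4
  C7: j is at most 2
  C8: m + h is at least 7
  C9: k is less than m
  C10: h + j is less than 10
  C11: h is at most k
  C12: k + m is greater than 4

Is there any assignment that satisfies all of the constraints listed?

Unsatisfiable

From constraints 5 and 7: m ≤ j ≤ 2. From constraints 1 and 11: h ≤ k ≤ 3. Hence m + h ≤ 5. But constraint 8 requires m + h ≥ 7, and 7 > 5. Contradiction.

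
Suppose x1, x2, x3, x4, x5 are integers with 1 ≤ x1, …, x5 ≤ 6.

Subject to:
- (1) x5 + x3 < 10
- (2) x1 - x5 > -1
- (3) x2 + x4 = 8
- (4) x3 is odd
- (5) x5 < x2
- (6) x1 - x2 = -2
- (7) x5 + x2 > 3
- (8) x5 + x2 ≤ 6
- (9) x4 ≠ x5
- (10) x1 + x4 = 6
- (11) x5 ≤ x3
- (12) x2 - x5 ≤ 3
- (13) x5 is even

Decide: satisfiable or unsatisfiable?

Satisfiable

One satisfying assignment is x1 = 2, x2 = 4, x3 = 5, x4 = 4, x5 = 2.
For the less obvious constraints — constraint 1: x5 + x3 = 7; constraint 2: x1 - x5 = 0 — and the others hold by inspection.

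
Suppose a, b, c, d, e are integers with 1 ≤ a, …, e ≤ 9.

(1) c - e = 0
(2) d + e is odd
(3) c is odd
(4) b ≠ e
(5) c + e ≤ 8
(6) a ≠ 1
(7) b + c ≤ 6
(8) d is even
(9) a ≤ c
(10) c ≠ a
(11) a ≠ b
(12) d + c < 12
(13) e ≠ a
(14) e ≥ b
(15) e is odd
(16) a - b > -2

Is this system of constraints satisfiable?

Take a = 2, b = 1, c = 3, d = 6, e = 3. Then constraint 1: c - e = 0; constraint 5: c + e = 6, and every other listed constraint is also met.

Satisfiable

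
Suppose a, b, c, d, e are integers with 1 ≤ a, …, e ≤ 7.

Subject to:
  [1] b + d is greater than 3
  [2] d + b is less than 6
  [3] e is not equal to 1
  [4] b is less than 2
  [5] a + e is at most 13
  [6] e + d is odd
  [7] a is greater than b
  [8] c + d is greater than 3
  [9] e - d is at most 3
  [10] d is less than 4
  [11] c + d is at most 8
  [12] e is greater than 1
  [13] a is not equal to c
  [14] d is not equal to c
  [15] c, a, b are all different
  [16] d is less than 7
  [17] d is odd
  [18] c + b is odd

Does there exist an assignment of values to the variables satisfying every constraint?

The assignment a = 6, b = 1, c = 2, d = 3, e = 6 works:
  constraint 1 holds since b + d = 4.
  constraint 2 holds since d + b = 4.
  constraint 5 holds since a + e = 12.
The rest check out directly.

Satisfiable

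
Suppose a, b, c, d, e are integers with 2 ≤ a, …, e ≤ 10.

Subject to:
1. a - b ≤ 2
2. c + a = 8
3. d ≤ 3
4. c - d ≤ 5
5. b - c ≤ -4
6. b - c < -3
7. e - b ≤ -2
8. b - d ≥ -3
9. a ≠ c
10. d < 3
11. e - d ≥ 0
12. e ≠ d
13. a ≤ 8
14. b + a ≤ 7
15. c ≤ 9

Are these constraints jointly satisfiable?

Constraints 4, 5, 7, and 11 give d − c ≥ -5, c − b ≥ 4, b − e ≥ 2, e − d ≥ 0.
Adding all 4 inequalities: the left sides telescope to 0, and the right sides sum to (-5) + 4 + 2 + 0 = 1. So 0 ≥ 1, which is false.

Unsatisfiable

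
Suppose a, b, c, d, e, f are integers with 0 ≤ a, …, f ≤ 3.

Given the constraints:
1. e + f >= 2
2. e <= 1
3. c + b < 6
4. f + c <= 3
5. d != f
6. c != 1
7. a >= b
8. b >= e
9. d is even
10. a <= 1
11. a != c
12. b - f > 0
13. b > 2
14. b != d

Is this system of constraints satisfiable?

From constraint 13: b ≥ 3. From constraints 7 and 10: b ≤ a and a ≤ 1, so b ≤ 1. But 1 < 3, so no value of b works.

Unsatisfiable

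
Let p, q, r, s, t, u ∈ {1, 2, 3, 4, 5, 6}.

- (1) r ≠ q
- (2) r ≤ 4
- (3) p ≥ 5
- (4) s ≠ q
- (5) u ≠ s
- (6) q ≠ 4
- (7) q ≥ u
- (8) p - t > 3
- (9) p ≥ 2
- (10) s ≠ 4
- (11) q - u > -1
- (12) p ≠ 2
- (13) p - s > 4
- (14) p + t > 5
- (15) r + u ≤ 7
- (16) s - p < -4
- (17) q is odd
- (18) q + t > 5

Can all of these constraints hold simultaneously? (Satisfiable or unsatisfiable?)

Satisfiable

Take p = 6, q = 5, r = 1, s = 1, t = 2, u = 4. Then constraint 8: p - t = 4; constraint 11: q - u = 1; constraint 13: p - s = 5, and every other listed constraint is also met.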